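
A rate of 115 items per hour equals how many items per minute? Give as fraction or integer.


Converting from per hour to per minute
Rate = 115 items per hour
Divide by 60: 115/60
= 23/12 items per minute

23/12


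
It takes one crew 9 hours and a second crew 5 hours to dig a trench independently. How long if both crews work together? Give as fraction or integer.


Rate of A = 1/9 job per hour
Rate of B = 1/5 job per hour
Combined rate = 1/9 + 1/5
Find common denominator: (5 + 9)/(9*5) = 14/45
Combined rate = 14/45 job per hour
Time together = 1 / (14/45) = 45/14 hours

45/14


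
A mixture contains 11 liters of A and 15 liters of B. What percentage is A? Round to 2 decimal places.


Volume of A = 11 L
Volume of B = 15 L
Total volume = 11 + 15 = 26 L
Percentage of A = (11/26) * 100
= 42.31%

42.31


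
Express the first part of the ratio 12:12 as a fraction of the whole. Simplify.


Total parts = 12 + 12 = 24
First part fraction = 12/24
Simplify: 12/24 = 1/2

1/2


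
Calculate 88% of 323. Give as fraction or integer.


Compute 88% of 323
Convert percentage: 88% = 88/100
Multiply: 323 * 88/100
= 28424/100
= 7106/25

7106/25


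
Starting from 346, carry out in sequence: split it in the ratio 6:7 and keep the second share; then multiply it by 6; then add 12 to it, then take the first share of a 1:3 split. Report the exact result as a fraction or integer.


Start with 346.
Step 1: Split 6:7, second share = 346 * 7/13 = 2422/13
Step 2: Multiply by 6: 2422/13 * 6 = 14532/13
Step 3: Add 12: 14532/13+12=14688/13; split 1:3 first = 14688/13*1/4 = 3672/13
Final result = 3672/13

3672/13


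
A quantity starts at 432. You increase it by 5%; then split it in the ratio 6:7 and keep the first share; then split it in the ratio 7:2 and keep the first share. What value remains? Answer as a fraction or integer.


Start with 432.
Step 1: Increase by 5%: 432 * 105/100 = 2268/5
Step 2: Split 6:7, first share = 2268/5 * 6/13 = 13608/65
Step 3: Split 7:2, first share = 13608/65 * 7/9 = 10584/65
Final result = 10584/65

10584/65


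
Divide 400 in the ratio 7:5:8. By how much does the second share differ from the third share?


Total parts = 7 + 5 + 8 = 20
Value per part = 400 / 20 = 20
Shares: 7*20=140, 5*20=100, 8*20=160
Second share = 100, third share = 160
Difference = |100 - 160| = 60

60


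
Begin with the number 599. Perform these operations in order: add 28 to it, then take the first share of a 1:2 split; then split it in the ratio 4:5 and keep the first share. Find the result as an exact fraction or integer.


Start with 599.
Step 1: Add 28: 599+28=627; split 1:2 first = 627*1/3 = 209
Step 2: Split 4:5, first share = 209 * 4/9 = 836/9
Final result = 836/9

836/9


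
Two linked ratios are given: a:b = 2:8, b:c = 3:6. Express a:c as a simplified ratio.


Given a:b = 2:8 and b:c = 3:6
Make b consistent. Multiply first ratio by 3: a:b = 6:24
Multiply second ratio by 8: b:c = 24:48
Now b = 24 in both, so a:b:c = 6:24:48
Therefore a:c = 6:48
Simplify by GCD: a:c = 1:8

1:8


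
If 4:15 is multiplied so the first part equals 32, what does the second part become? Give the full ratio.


Original ratio: 4:15
First term target: 32
Scale factor = 32 / 4 = 8
Multiply second term: 15 * 8 = 120
Equivalent ratio = 32:120

32:120


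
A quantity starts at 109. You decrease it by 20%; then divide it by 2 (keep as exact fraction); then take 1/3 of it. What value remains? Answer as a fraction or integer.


Start with 109.
Step 1: Decrease by 20%: 109 * 80/100 = 436/5
Step 2: Divide by 2: 436/5 / 2 = 218/5
Step 3: Take 1/3: 218/5 * 1/3 = 218/15
Final result = 218/15

218/15


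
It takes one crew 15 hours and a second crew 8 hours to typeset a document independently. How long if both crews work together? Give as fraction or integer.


Rate of A = 1/15 job per hour
Rate of B = 1/8 job per hour
Combined rate = 1/15 + 1/8
Find common denominator: (8 + 15)/(15*8) = 23/120
Combined rate = 23/120 job per hour
Time together = 1 / (23/120) = 120/23 hours

120/23


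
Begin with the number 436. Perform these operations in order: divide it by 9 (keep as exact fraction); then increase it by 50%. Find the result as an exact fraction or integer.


Start with 436.
Step 1: Divide by 9: 436 / 9 = 436/9
Step 2: Increase by 50%: 436/9 * 150/100 = 218/3
Final result = 218/3

218/3


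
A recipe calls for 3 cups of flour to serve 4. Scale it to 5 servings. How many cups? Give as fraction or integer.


Original: 3 cups for 4 servings
Target servings = 5
Scaling factor = 5/4
New amount = 3 * 5/4
= 15/4
= 15/4 cups

15/4


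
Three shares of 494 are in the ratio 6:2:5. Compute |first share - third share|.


Total parts = 6 + 2 + 5 = 13
Value per part = 494 / 13 = 38
Shares: 6*38=228, 2*38=76, 5*38=190
First share = 228, third share = 190
Difference = |228 - 190| = 38

38


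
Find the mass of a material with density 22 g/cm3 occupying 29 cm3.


Using mass = density * volume
Density = 22 g/cm3
Volume = 29 cm3
Mass = 22 * 29
= 638 g

638


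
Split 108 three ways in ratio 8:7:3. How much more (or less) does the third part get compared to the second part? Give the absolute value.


Total parts = 8 + 7 + 3 = 18
Value per part = 108 / 18 = 6
Shares: 8*6=48, 7*6=42, 3*6=18
Third share = 18, second share = 42
Difference = |18 - 42| = 24

24


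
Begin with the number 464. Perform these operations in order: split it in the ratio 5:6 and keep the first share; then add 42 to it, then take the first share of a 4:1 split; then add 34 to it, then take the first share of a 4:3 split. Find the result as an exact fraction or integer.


Start with 464.
Step 1: Split 5:6, first share = 464 * 5/11 = 2320/11
Step 2: Add 42: 2320/11+42=2782/11; split 4:1 first = 2782/11*4/5 = 11128/55
Step 3: Add 34: 11128/55+34=12998/55; split 4:3 first = 12998/55*4/7 = 51992/385
Final result = 51992/385

51992/385


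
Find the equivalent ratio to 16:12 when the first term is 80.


Original ratio: 16:12
First term target: 80
Scale factor = 80 / 16 = 5
Multiply second term: 12 * 5 = 60
Equivalent ratio = 80:60

80:60


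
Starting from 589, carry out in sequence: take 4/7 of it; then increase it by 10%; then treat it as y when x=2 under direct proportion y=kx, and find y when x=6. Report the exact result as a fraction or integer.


Start with 589.
Step 1: Take 4/7: 589 * 4/7 = 2356/7
Step 2: Increase by 10%: 2356/7 * 110/100 = 12958/35
Step 3: Direct prop: k = (12958/35)/2; new y = k*6 = 12958/35*6/2 = 38874/35
Final result = 38874/35

38874/35


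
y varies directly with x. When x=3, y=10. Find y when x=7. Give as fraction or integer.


Direct proportion: y = kx
Find k: k = 10/3 = 10/3
Compute y at x=7: y = 10/3 * 7
y = 70/3

70/3


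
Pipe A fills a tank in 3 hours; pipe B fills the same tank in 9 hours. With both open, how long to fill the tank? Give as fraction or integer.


Rate of A = 1/3 job per hour
Rate of B = 1/9 job per hour
Combined rate = 1/3 + 1/9
Find common denominator: (9 + 3)/(3*9) = 12/27
Combined rate = 4/9 job per hour
Time together = 1 / (4/9) = 9/4 hours

9/4


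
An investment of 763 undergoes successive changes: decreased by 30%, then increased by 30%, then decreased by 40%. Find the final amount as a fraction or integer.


Start: 763
Step 1: decrease by 30% => multiply by 70/100
  763 * 70/100 = 5341/10
Step 2: increase by 30% => multiply by 130/100
  5341/10 * 130/100 = 69433/100
Step 3: decrease by 40% => multiply by 60/100
  69433/100 * 60/100 = 208299/500
Final value = 208299/500

208299/500


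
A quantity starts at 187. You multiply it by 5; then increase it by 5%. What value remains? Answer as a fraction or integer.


Start with 187.
Step 1: Multiply by 5: 187 * 5 = 935
Step 2: Increase by 5%: 935 * 105/100 = 3927/4
Final result = 3927/4

3927/4


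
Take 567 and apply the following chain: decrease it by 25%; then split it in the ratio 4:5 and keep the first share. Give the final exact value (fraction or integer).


Start with 567.
Step 1: Decrease by 25%: 567 * 75/100 = 1701/4
Step 2: Split 4:5, first share = 1701/4 * 4/9 = 189
Final result = 189

189


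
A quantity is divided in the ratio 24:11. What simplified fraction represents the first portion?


Total parts = 24 + 11 = 35
First part fraction = 24/35
Simplify: 24/35 = 24/35

24/35


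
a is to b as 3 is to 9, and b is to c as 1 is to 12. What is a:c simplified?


Given a:b = 3:9 and b:c = 1:12
Make b consistent. Multiply first ratio by 1: a:b = 3:9
Multiply second ratio by 9: b:c = 9:108
Now b = 9 in both, so a:b:c = 3:9:108
Therefore a:c = 3:108
Simplify by GCD: a:c = 1:36

1:36


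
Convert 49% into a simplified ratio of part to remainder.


Part = 49%, Remainder = 51%
Ratio = 49:51
GCD(49, 51) = 1
Simplify: 49:51 = 49:51

49:51


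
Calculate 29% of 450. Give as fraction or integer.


Compute 29% of 450
Convert percentage: 29% = 29/100
Multiply: 450 * 29/100
= 13050/100
= 261/2

261/2


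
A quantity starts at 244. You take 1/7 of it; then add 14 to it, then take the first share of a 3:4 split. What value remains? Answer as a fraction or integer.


Start with 244.
Step 1: Take 1/7: 244 * 1/7 = 244/7
Step 2: Add 14: 244/7+14=342/7; split 3:4 first = 342/7*3/7 = 1026/49
Final result = 1026/49

1026/49


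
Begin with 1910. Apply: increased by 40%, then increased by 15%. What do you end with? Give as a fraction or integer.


Start: 1910
Step 1: increase by 40% => multiply by 140/100
  1910 * 140/100 = 2674
Step 2: increase by 15% => multiply by 115/100
  2674 * 115/100 = 30751/10
Final value = 30751/10

30751/10


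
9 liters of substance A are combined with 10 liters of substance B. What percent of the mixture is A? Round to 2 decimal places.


Volume of A = 9 L
Volume of B = 10 L
Total volume = 9 + 10 = 19 L
Percentage of A = (9/19) * 100
= 47.37%

47.37


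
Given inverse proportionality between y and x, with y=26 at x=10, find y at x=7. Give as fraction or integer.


Inverse proportion: y = k/x
Find k: k = 10 * 26 = 260
Compute y at x=7: y = 260/7
y = 260/7

260/7


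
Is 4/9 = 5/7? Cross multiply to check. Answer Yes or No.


Cross multiply to check 4/9 = 5/7
Left cross product: 4 * 7 = 28
Right cross product: 9 * 5 = 45
28 != 45
Not equal, so proportions differ => No

No


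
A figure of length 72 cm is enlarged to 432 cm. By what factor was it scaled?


Original length = 72 cm
Scaled length = 432 cm
Scale factor = 432 / 72
= 6

6


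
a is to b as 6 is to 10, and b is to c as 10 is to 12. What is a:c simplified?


Given a:b = 6:10 and b:c = 10:12
Make b consistent. Multiply first ratio by 10: a:b = 60:100
Multiply second ratio by 10: b:c = 100:120
Now b = 100 in both, so a:b:c = 60:100:120
Therefore a:c = 60:120
Simplify by GCD: a:c = 1:2

1:2


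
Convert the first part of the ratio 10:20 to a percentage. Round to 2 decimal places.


Total parts = 10 + 20 = 30
First part fraction = 10/30
Percentage = (10/30) * 100
= 0.333333 * 100
= 33.33%

33.33


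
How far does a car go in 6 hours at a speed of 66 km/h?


Using distance = speed * time
Speed = 66 km/h
Time = 6 hours
Distance = 66 * 6
= 396 km

396


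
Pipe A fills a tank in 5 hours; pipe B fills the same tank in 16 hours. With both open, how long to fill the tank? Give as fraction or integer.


Rate of A = 1/5 job per hour
Rate of B = 1/16 job per hour
Combined rate = 1/5 + 1/16
Find common denominator: (16 + 5)/(5*16) = 21/80
Combined rate = 21/80 job per hour
Time together = 1 / (21/80) = 80/21 hours

80/21


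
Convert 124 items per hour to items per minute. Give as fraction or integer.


Converting from per hour to per minute
Rate = 124 items per hour
Divide by 60: 124/60
= 31/15 items per minute

31/15


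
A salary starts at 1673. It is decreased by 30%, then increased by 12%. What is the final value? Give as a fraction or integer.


Start: 1673
Step 1: decrease by 30% => multiply by 70/100
  1673 * 70/100 = 11711/10
Step 2: increase by 12% => multiply by 112/100
  11711/10 * 112/100 = 163954/125
Final value = 163954/125

163954/125


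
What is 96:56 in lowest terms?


Find GCD(96, 56)
GCD = 8
Divide both by 8: 96/8 = 12, 56/8 = 7
Simplified ratio = 12:7

12:7


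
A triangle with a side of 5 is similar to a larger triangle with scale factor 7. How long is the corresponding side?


Similar triangles have proportional sides
Scale factor = 7
Smaller side = 5
Corresponding larger side = 5 * 7
= 35

35


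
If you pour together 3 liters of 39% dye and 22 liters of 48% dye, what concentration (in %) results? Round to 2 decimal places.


Solute in mixture 1 = 39% of 3 L = 3*39/100 = 117/100 L
Solute in mixture 2 = 48% of 22 L = 22*48/100 = 264/25 L
Total solute = 117/100 + 264/25 = 1173/100 L
Total volume = 3 + 22 = 25 L
Final concentration = 1173/100/25 * 100 = 46.92%

46.92


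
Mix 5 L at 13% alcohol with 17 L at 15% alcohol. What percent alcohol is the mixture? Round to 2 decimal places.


Solute in mixture 1 = 13% of 5 L = 5*13/100 = 13/20 L
Solute in mixture 2 = 15% of 17 L = 17*15/100 = 51/20 L
Total solute = 13/20 + 51/20 = 16/5 L
Total volume = 5 + 17 = 22 L
Final concentration = 16/5/22 * 100 = 14.55%

14.55


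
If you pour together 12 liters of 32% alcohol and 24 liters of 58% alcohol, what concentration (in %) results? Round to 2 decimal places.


Solute in mixture 1 = 32% of 12 L = 12*32/100 = 96/25 L
Solute in mixture 2 = 58% of 24 L = 24*58/100 = 348/25 L
Total solute = 96/25 + 348/25 = 444/25 L
Total volume = 12 + 24 = 36 L
Final concentration = 444/25/36 * 100 = 49.33%

49.33


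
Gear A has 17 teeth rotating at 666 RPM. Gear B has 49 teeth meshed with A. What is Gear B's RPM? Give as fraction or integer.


Gear ratio: teeth_A * RPM_A = teeth_B * RPM_B
17 * 666 = 49 * RPM_B
11322 = 49 * RPM_B
RPM_B = 11322 / 49
RPM_B = 11322/49

11322/49


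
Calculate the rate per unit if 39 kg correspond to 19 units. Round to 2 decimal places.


Total kg = 39
Number of units = 19
Unit rate = 39 / 19
= 2.05 kg per unit

2.05


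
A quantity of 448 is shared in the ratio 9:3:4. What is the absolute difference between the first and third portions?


Total parts = 9 + 3 + 4 = 16
Value per part = 448 / 16 = 28
Shares: 9*28=252, 3*28=84, 4*28=112
First share = 252, third share = 112
Difference = |252 - 112| = 140

140


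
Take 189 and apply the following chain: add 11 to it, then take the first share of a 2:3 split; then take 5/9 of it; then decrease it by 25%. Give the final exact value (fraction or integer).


Start with 189.
Step 1: Add 11: 189+11=200; split 2:3 first = 200*2/5 = 80
Step 2: Take 5/9: 80 * 5/9 = 400/9
Step 3: Decrease by 25%: 400/9 * 75/100 = 100/3
Final result = 100/3

100/3


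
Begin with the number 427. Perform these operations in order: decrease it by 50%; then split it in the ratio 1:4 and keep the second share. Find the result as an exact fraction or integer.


Start with 427.
Step 1: Decrease by 50%: 427 * 50/100 = 427/2
Step 2: Split 1:4, second share = 427/2 * 4/5 = 854/5
Final result = 854/5

854/5


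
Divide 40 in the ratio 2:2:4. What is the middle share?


Ratio = 2:2:4
Total parts = 2 + 2 + 4 = 8
Value per part = 40 / 8 = 5
First share = 2 * 5 = 10
Middle share = 2 * 5 = 10
Third share = 4 * 5 = 20

10


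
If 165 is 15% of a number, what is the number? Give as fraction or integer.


Given: 165 is 15% of the whole
Set up: 165 = 15/100 * whole
whole = 165 * 100 / 15
whole = 16500 / 15
whole = 1100

1100


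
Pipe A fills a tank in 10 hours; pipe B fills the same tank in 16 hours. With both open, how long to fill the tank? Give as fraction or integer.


Rate of A = 1/10 job per hour
Rate of B = 1/16 job per hour
Combined rate = 1/10 + 1/16
Find common denominator: (16 + 10)/(10*16) = 26/160
Combined rate = 13/80 job per hour
Time together = 1 / (13/80) = 80/13 hours

80/13


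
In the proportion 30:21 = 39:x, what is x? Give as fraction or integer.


Setting up: 30/21 = 39/x
Cross multiply: 30 * x = 21 * 39
30x = 819
x = 819/30
x = 273/10

273/10


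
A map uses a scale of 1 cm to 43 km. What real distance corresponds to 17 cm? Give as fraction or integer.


Map scale: 1 cm = 43 km
Measured distance on map = 17 cm
Set up proportion: 17 * 43 / 1
= 731 / 1
= 731 km

731


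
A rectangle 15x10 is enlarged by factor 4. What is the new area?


Original dimensions: 15 x 10
Enlargement factor = 4
New width = 15 * 4 = 60
New height = 10 * 4 = 40
New area = 60 * 40 = 2400

2400


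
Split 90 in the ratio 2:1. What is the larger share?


Total parts = 2 + 1 = 3
Value per part = 90 / 3 = 30
First share = 2 * 30 = 60
Second share = 1 * 30 = 30
Larger share = 60

60


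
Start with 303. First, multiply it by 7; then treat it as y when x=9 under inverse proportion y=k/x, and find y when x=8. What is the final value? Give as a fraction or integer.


Start with 303.
Step 1: Multiply by 7: 303 * 7 = 2121
Step 2: Inverse prop: k = (2121)*9; new y = k/8 = 2121*9/8 = 19089/8
Final result = 19089/8

19089/8


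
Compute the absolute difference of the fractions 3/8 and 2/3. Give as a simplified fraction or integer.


Simplify: 3/8 = 3/8 and 2/3 = 2/3
Find common denominator: LCD = 24
Convert: 9/24 and 16/24
Difference = |9 - 16|/24 = 7/24
Simplified = 7/24

7/24


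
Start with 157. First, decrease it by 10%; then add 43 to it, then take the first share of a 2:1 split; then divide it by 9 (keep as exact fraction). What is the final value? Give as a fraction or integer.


Start with 157.
Step 1: Decrease by 10%: 157 * 90/100 = 1413/10
Step 2: Add 43: 1413/10+43=1843/10; split 2:1 first = 1843/10*2/3 = 1843/15
Step 3: Divide by 9: 1843/15 / 9 = 1843/135
Final result = 1843/135

1843/135


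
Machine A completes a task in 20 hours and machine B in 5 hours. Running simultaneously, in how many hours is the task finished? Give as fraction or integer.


Rate of A = 1/20 job per hour
Rate of B = 1/5 job per hour
Combined rate = 1/20 + 1/5
Find common denominator: (5 + 20)/(20*5) = 25/100
Combined rate = 1/4 job per hour
Time together = 1 / (1/4) = 4 hours

4


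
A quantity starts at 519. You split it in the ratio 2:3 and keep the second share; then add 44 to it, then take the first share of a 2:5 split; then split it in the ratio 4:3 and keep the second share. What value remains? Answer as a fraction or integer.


Start with 519.
Step 1: Split 2:3, second share = 519 * 3/5 = 1557/5
Step 2: Add 44: 1557/5+44=1777/5; split 2:5 first = 1777/5*2/7 = 3554/35
Step 3: Split 4:3, second share = 3554/35 * 3/7 = 10662/245
Final result = 10662/245

10662/245


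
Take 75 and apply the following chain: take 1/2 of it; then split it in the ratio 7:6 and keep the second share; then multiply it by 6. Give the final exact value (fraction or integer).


Start with 75.
Step 1: Take 1/2: 75 * 1/2 = 75/2
Step 2: Split 7:6, second share = 75/2 * 6/13 = 225/13
Step 3: Multiply by 6: 225/13 * 6 = 1350/13
Final result = 1350/13

1350/13


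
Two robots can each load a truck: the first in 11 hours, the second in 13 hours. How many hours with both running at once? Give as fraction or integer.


Rate of A = 1/11 job per hour
Rate of B = 1/13 job per hour
Combined rate = 1/11 + 1/13
Find common denominator: (13 + 11)/(11*13) = 24/143
Combined rate = 24/143 job per hour
Time together = 1 / (24/143) = 143/24 hours

143/24


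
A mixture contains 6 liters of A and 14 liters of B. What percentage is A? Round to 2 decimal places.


Volume of A = 6 L
Volume of B = 14 L
Total volume = 6 + 14 = 20 L
Percentage of A = (6/20) * 100
= 30.00%

30.00


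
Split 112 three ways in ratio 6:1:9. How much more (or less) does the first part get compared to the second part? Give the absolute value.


Total parts = 6 + 1 + 9 = 16
Value per part = 112 / 16 = 7
Shares: 6*7=42, 1*7=7, 9*7=63
First share = 42, second share = 7
Difference = |42 - 7| = 35

35


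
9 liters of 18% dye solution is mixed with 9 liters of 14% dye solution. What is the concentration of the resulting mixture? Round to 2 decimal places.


Solute in mixture 1 = 18% of 9 L = 9*18/100 = 81/50 L
Solute in mixture 2 = 14% of 9 L = 9*14/100 = 63/50 L
Total solute = 81/50 + 63/50 = 72/25 L
Total volume = 9 + 9 = 18 L
Final concentration = 72/25/18 * 100 = 16.00%

16.00


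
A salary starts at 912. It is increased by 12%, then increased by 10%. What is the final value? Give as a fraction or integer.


Start: 912
Step 1: increase by 12% => multiply by 112/100
  912 * 112/100 = 25536/25
Step 2: increase by 10% => multiply by 110/100
  25536/25 * 110/100 = 140448/125
Final value = 140448/125

140448/125


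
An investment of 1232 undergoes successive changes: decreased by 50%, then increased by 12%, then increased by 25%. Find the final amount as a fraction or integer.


Start: 1232
Step 1: decrease by 50% => multiply by 50/100
  1232 * 50/100 = 616
Step 2: increase by 12% => multiply by 112/100
  616 * 112/100 = 17248/25
Step 3: increase by 25% => multiply by 125/100
  17248/25 * 125/100 = 4312/5
Final value = 4312/5

4312/5


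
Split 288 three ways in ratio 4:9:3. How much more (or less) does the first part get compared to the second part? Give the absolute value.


Total parts = 4 + 9 + 3 = 16
Value per part = 288 / 16 = 18
Shares: 4*18=72, 9*18=162, 3*18=54
First share = 72, second share = 162
Difference = |72 - 162| = 90

90


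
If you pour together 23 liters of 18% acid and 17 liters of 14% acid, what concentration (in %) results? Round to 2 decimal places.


Solute in mixture 1 = 18% of 23 L = 23*18/100 = 207/50 L
Solute in mixture 2 = 14% of 17 L = 17*14/100 = 119/50 L
Total solute = 207/50 + 119/50 = 163/25 L
Total volume = 23 + 17 = 40 L
Final concentration = 163/25/40 * 100 = 16.30%

16.30


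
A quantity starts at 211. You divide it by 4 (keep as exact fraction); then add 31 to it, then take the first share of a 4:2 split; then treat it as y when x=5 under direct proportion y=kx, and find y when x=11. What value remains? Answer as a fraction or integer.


Start with 211.
Step 1: Divide by 4: 211 / 4 = 211/4
Step 2: Add 31: 211/4+31=335/4; split 4:2 first = 335/4*4/6 = 335/6
Step 3: Direct prop: k = (335/6)/5; new y = k*11 = 335/6*11/5 = 737/6
Final result = 737/6

737/6


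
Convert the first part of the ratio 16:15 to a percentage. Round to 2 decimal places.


Total parts = 16 + 15 = 31
First part fraction = 16/31
Percentage = (16/31) * 100
= 0.516129 * 100
= 51.61%

51.61


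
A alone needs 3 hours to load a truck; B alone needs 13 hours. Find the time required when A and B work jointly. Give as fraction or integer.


Rate of A = 1/3 job per hour
Rate of B = 1/13 job per hour
Combined rate = 1/3 + 1/13
Find common denominator: (13 + 3)/(3*13) = 16/39
Combined rate = 16/39 job per hour
Time together = 1 / (16/39) = 39/16 hours

39/16


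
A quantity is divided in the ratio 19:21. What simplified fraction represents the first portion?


Total parts = 19 + 21 = 40
First part fraction = 19/40
Simplify: 19/40 = 19/40

19/40


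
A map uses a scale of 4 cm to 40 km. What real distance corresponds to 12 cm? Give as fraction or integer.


Map scale: 4 cm = 40 km
Measured distance on map = 12 cm
Set up proportion: 12 * 40 / 4
= 480 / 4
= 120 km

120


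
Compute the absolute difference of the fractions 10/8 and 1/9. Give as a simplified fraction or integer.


Simplify: 10/8 = 5/4 and 1/9 = 1/9
Find common denominator: LCD = 36
Convert: 45/36 and 4/36
Difference = |45 - 4|/36 = 41/36
Simplified = 41/36

41/36


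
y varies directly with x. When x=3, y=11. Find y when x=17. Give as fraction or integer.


Direct proportion: y = kx
Find k: k = 11/3 = 11/3
Compute y at x=17: y = 11/3 * 17
y = 187/3

187/3


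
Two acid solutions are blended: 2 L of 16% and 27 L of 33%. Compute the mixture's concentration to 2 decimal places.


Solute in mixture 1 = 16% of 2 L = 2*16/100 = 8/25 L
Solute in mixture 2 = 33% of 27 L = 27*33/100 = 891/100 L
Total solute = 8/25 + 891/100 = 923/100 L
Total volume = 2 + 27 = 29 L
Final concentration = 923/100/29 * 100 = 31.83%

31.83


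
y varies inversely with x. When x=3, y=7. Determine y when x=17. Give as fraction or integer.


Inverse proportion: y = k/x
Find k: k = 3 * 7 = 21
Compute y at x=17: y = 21/17
y = 21/17

21/17


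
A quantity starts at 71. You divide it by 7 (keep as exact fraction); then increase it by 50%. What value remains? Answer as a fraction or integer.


Start with 71.
Step 1: Divide by 7: 71 / 7 = 71/7
Step 2: Increase by 50%: 71/7 * 150/100 = 213/14
Final result = 213/14

213/14


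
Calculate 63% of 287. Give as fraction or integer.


Compute 63% of 287
Convert percentage: 63% = 63/100
Multiply: 287 * 63/100
= 18081/100
= 18081/100

18081/100


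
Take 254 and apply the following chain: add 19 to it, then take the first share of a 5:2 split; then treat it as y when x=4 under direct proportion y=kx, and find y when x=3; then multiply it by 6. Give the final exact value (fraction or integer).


Start with 254.
Step 1: Add 19: 254+19=273; split 5:2 first = 273*5/7 = 195
Step 2: Direct prop: k = (195)/4; new y = k*3 = 195*3/4 = 585/4
Step 3: Multiply by 6: 585/4 * 6 = 1755/2
Final result = 1755/2

1755/2


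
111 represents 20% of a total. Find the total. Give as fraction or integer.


Given: 111 is 20% of the whole
Set up: 111 = 20/100 * whole
whole = 111 * 100 / 20
whole = 11100 / 20
whole = 555

555


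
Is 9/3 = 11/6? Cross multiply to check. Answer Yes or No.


Cross multiply to check 9/3 = 11/6
Left cross product: 9 * 6 = 54
Right cross product: 3 * 11 = 33
54 != 33
Not equal, so proportions differ => No

No


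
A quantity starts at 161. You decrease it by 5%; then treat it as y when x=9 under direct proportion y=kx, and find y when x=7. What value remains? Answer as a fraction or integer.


Start with 161.
Step 1: Decrease by 5%: 161 * 95/100 = 3059/20
Step 2: Direct prop: k = (3059/20)/9; new y = k*7 = 3059/20*7/9 = 21413/180
Final result = 21413/180

21413/180


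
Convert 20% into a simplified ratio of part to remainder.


Part = 20%, Remainder = 80%
Ratio = 20:80
GCD(20, 80) = 20
Simplify: 1:4 = 1:4

1:4


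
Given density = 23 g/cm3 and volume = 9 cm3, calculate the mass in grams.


Using mass = density * volume
Density = 23 g/cm3
Volume = 9 cm3
Mass = 23 * 9
= 207 g

207


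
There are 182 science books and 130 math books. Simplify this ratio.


Find GCD(182, 130)
GCD = 26
Divide both by 26: 182/26 = 7, 130/26 = 5
Simplified ratio = 7:5

7:5


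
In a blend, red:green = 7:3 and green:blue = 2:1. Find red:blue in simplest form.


Given a:b = 7:3 and b:c = 2:1
Make b consistent. Multiply first ratio by 2: a:b = 14:6
Multiply second ratio by 3: b:c = 6:3
Now b = 6 in both, so a:b:c = 14:6:3
Therefore a:c = 14:3
Simplify by GCD: a:c = 14:3

14:3


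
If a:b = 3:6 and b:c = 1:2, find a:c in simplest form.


Given a:b = 3:6 and b:c = 1:2
Make b consistent. Multiply first ratio by 1: a:b = 3:6
Multiply second ratio by 6: b:c = 6:12
Now b = 6 in both, so a:b:c = 3:6:12
Therefore a:c = 3:12
Simplify by GCD: a:c = 1:4

1:4


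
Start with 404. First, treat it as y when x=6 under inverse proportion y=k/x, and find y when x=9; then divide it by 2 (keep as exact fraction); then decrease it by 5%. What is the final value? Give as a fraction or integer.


Start with 404.
Step 1: Inverse prop: k = (404)*6; new y = k/9 = 404*6/9 = 808/3
Step 2: Divide by 2: 808/3 / 2 = 404/3
Step 3: Decrease by 5%: 404/3 * 95/100 = 1919/15
Final result = 1919/15

1919/15


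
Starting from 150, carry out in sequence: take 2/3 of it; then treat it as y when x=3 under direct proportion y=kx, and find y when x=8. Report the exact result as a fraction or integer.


Start with 150.
Step 1: Take 2/3: 150 * 2/3 = 100
Step 2: Direct prop: k = (100)/3; new y = k*8 = 100*8/3 = 800/3
Final result = 800/3

800/3


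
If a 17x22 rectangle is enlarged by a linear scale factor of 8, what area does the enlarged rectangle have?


Original dimensions: 17 x 22
Enlargement factor = 8
New width = 17 * 8 = 136
New height = 22 * 8 = 176
New area = 136 * 176 = 23936

23936


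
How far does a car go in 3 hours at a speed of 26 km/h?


Using distance = speed * time
Speed = 26 km/h
Time = 3 hours
Distance = 26 * 3
= 78 km

78


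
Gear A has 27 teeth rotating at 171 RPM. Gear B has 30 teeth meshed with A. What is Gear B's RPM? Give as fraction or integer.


Gear ratio: teeth_A * RPM_A = teeth_B * RPM_B
27 * 171 = 30 * RPM_B
4617 = 30 * RPM_B
RPM_B = 4617 / 30
RPM_B = 1539/10

1539/10


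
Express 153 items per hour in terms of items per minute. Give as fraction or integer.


Converting from per hour to per minute
Rate = 153 items per hour
Divide by 60: 153/60
= 51/20 items per minute

51/20


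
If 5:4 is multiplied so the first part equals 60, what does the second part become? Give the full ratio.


Original ratio: 5:4
First term target: 60
Scale factor = 60 / 5 = 12
Multiply second term: 4 * 12 = 48
Equivalent ratio = 60:48

60:48


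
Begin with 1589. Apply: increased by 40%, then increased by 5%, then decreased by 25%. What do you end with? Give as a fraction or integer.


Start: 1589
Step 1: increase by 40% => multiply by 140/100
  1589 * 140/100 = 11123/5
Step 2: increase by 5% => multiply by 105/100
  11123/5 * 105/100 = 233583/100
Step 3: decrease by 25% => multiply by 75/100
  233583/100 * 75/100 = 700749/400
Final value = 700749/400

700749/400


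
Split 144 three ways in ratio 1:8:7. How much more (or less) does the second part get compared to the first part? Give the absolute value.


Total parts = 1 + 8 + 7 = 16
Value per part = 144 / 16 = 9
Shares: 1*9=9, 8*9=72, 7*9=63
Second share = 72, first share = 9
Difference = |72 - 9| = 63

63


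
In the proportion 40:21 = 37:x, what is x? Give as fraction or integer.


Setting up: 40/21 = 37/x
Cross multiply: 40 * x = 21 * 37
40x = 777
x = 777/40
x = 777/40

777/40


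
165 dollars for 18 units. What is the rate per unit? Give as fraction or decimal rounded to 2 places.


Total dollars = 165
Number of units = 18
Unit rate = 165 / 18
= 9.17 dollars per unit

9.17


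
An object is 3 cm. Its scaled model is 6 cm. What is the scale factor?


Original length = 3 cm
Scaled length = 6 cm
Scale factor = 6 / 3
= 2

2


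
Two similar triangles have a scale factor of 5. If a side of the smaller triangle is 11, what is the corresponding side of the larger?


Similar triangles have proportional sides
Scale factor = 5
Smaller side = 11
Corresponding larger side = 11 * 5
= 55

55


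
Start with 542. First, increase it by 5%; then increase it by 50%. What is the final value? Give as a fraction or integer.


Start with 542.
Step 1: Increase by 5%: 542 * 105/100 = 5691/10
Step 2: Increase by 50%: 5691/10 * 150/100 = 17073/20
Final result = 17073/20

17073/20


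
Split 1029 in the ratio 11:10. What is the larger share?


Total parts = 11 + 10 = 21
Value per part = 1029 / 21 = 49
First share = 11 * 49 = 539
Second share = 10 * 49 = 490
Larger share = 539

539


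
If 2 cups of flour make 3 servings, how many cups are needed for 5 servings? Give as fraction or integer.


Original: 2 cups for 3 servings
Target servings = 5
Scaling factor = 5/3
New amount = 2 * 5/3
= 10/3
= 10/3 cups

10/3


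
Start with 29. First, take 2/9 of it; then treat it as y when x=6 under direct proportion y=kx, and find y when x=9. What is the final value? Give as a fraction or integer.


Start with 29.
Step 1: Take 2/9: 29 * 2/9 = 58/9
Step 2: Direct prop: k = (58/9)/6; new y = k*9 = 58/9*9/6 = 29/3
Final result = 29/3

29/3


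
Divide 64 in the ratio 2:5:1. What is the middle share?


Ratio = 2:5:1
Total parts = 2 + 5 + 1 = 8
Value per part = 64 / 8 = 8
First share = 2 * 8 = 16
Middle share = 5 * 8 = 40
Third share = 1 * 8 = 8

40


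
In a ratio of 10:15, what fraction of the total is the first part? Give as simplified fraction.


Total parts = 10 + 15 = 25
First part fraction = 10/25
Simplify: 10/25 = 2/5

2/5


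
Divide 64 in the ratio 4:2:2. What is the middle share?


Ratio = 4:2:2
Total parts = 4 + 2 + 2 = 8
Value per part = 64 / 8 = 8
First share = 4 * 8 = 32
Middle share = 2 * 8 = 16
Third share = 2 * 8 = 16

16


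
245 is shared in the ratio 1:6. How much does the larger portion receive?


Total parts = 1 + 6 = 7
Value per part = 245 / 7 = 35
First share = 1 * 35 = 35
Second share = 6 * 35 = 210
Larger share = 210

210


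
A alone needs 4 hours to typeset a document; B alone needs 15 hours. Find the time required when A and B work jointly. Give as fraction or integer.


Rate of A = 1/4 job per hour
Rate of B = 1/15 job per hour
Combined rate = 1/4 + 1/15
Find common denominator: (15 + 4)/(4*15) = 19/60
Combined rate = 19/60 job per hour
Time together = 1 / (19/60) = 60/19 hours

60/19


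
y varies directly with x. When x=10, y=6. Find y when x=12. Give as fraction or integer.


Direct proportion: y = kx
Find k: k = 6/10 = 3/5
Compute y at x=12: y = 3/5 * 12
y = 36/5

36/5


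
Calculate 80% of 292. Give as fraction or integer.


Compute 80% of 292
Convert percentage: 80% = 80/100
Multiply: 292 * 80/100
= 23360/100
= 1168/5

1168/5


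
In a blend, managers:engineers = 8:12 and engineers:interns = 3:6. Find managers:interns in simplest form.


Given a:b = 8:12 and b:c = 3:6
Make b consistent. Multiply first ratio by 3: a:b = 24:36
Multiply second ratio by 12: b:c = 36:72
Now b = 36 in both, so a:b:c = 24:36:72
Therefore a:c = 24:72
Simplify by GCD: a:c = 1:3

1:3


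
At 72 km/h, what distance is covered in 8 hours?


Using distance = speed * time
Speed = 72 km/h
Time = 8 hours
Distance = 72 * 8
= 576 km

576


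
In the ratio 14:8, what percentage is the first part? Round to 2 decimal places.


Total parts = 14 + 8 = 22
First part fraction = 14/22
Percentage = (14/22) * 100
= 0.636364 * 100
= 63.64%

63.64


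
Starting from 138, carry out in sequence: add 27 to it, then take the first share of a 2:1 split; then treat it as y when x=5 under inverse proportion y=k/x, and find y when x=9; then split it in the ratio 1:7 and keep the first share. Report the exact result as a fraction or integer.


Start with 138.
Step 1: Add 27: 138+27=165; split 2:1 first = 165*2/3 = 110
Step 2: Inverse prop: k = (110)*5; new y = k/9 = 110*5/9 = 550/9
Step 3: Split 1:7, first share = 550/9 * 1/8 = 275/36
Final result = 275/36

275/36


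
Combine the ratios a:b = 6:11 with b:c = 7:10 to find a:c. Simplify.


Given a:b = 6:11 and b:c = 7:10
Make b consistent. Multiply first ratio by 7: a:b = 42:77
Multiply second ratio by 11: b:c = 77:110
Now b = 77 in both, so a:b:c = 42:77:110
Therefore a:c = 42:110
Simplify by GCD: a:c = 21:55

21:55


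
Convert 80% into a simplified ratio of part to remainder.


Part = 80%, Remainder = 20%
Ratio = 80:20
GCD(80, 20) = 20
Simplify: 4:1 = 4:1

4:1


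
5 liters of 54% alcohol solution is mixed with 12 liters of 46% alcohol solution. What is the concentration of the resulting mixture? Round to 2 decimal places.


Solute in mixture 1 = 54% of 5 L = 5*54/100 = 27/10 L
Solute in mixture 2 = 46% of 12 L = 12*46/100 = 138/25 L
Total solute = 27/10 + 138/25 = 411/50 L
Total volume = 5 + 12 = 17 L
Final concentration = 411/50/17 * 100 = 48.35%

48.35


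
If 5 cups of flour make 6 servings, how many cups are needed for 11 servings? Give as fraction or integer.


Original: 5 cups for 6 servings
Target servings = 11
Scaling factor = 11/6
New amount = 5 * 11/6
= 55/6
= 55/6 cups

55/6


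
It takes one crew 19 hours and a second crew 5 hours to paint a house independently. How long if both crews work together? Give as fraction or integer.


Rate of A = 1/19 job per hour
Rate of B = 1/5 job per hour
Combined rate = 1/19 + 1/5
Find common denominator: (5 + 19)/(19*5) = 24/95
Combined rate = 24/95 job per hour
Time together = 1 / (24/95) = 95/24 hours

95/24


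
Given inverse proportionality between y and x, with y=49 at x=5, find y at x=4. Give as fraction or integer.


Inverse proportion: y = k/x
Find k: k = 5 * 49 = 245
Compute y at x=4: y = 245/4
y = 245/4

245/4


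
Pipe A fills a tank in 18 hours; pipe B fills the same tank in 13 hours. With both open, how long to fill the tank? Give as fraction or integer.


Rate of A = 1/18 job per hour
Rate of B = 1/13 job per hour
Combined rate = 1/18 + 1/13
Find common denominator: (13 + 18)/(18*13) = 31/234
Combined rate = 31/234 job per hour
Time together = 1 / (31/234) = 234/31 hours

234/31


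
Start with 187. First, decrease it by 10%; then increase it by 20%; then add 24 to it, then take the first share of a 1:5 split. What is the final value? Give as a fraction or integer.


Start with 187.
Step 1: Decrease by 10%: 187 * 90/100 = 1683/10
Step 2: Increase by 20%: 1683/10 * 120/100 = 5049/25
Step 3: Add 24: 5049/25+24=5649/25; split 1:5 first = 5649/25*1/6 = 1883/50
Final result = 1883/50

1883/50


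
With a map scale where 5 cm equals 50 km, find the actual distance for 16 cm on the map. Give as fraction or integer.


Map scale: 5 cm = 50 km
Measured distance on map = 16 cm
Set up proportion: 16 * 50 / 5
= 800 / 5
= 160 km

160


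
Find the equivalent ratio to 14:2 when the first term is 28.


Original ratio: 14:2
First term target: 28
Scale factor = 28 / 14 = 2
Multiply second term: 2 * 2 = 4
Equivalent ratio = 28:4

28:4


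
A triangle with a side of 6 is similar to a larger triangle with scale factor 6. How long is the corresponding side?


Similar triangles have proportional sides
Scale factor = 6
Smaller side = 6
Corresponding larger side = 6 * 6
= 36

36


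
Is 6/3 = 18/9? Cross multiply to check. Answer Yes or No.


Cross multiply to check 6/3 = 18/9
Left cross product: 6 * 9 = 54
Right cross product: 3 * 18 = 54
54 = 54
Equal, so proportions match => Yes

Yes


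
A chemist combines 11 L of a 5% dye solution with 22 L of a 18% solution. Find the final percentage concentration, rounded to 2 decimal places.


Solute in mixture 1 = 5% of 11 L = 11*5/100 = 11/20 L
Solute in mixture 2 = 18% of 22 L = 22*18/100 = 99/25 L
Total solute = 11/20 + 99/25 = 451/100 L
Total volume = 11 + 22 = 33 L
Final concentration = 451/100/33 * 100 = 13.67%

13.67


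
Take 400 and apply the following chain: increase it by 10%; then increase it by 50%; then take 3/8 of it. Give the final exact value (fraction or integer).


Start with 400.
Step 1: Increase by 10%: 400 * 110/100 = 440
Step 2: Increase by 50%: 440 * 150/100 = 660
Step 3: Take 3/8: 660 * 3/8 = 495/2
Final result = 495/2

495/2


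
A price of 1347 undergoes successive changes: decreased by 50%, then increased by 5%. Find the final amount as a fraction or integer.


Start: 1347
Step 1: decrease by 50% => multiply by 50/100
  1347 * 50/100 = 1347/2
Step 2: increase by 5% => multiply by 105/100
  1347/2 * 105/100 = 28287/40
Final value = 28287/40

28287/40


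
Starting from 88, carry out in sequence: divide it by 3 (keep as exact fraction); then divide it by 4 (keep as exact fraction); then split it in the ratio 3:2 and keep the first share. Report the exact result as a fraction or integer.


Start with 88.
Step 1: Divide by 3: 88 / 3 = 88/3
Step 2: Divide by 4: 88/3 / 4 = 22/3
Step 3: Split 3:2, first share = 22/3 * 3/5 = 22/5
Final result = 22/5

22/5


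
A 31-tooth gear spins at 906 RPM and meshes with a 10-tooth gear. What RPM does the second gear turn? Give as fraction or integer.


Gear ratio: teeth_A * RPM_A = teeth_B * RPM_B
31 * 906 = 10 * RPM_B
28086 = 10 * RPM_B
RPM_B = 28086 / 10
RPM_B = 14043/5

14043/5


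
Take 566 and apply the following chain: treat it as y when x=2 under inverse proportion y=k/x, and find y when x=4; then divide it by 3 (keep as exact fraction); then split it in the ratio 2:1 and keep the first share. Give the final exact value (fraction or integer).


Start with 566.
Step 1: Inverse prop: k = (566)*2; new y = k/4 = 566*2/4 = 283
Step 2: Divide by 3: 283 / 3 = 283/3
Step 3: Split 2:1, first share = 283/3 * 2/3 = 566/9
Final result = 566/9

566/9
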